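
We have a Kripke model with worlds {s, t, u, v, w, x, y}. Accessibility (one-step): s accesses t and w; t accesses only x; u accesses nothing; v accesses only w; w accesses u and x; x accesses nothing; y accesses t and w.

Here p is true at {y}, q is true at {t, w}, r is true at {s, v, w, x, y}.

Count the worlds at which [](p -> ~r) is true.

s: successors {t, w}; p -> ~r there: t:T, w:T. ✓
t: successors {x}; p -> ~r there: x:T. ✓
u: no successors, so [](p -> ~r) holds vacuously. ✓
v: successors {w}; p -> ~r there: w:T. ✓
w: successors {u, x}; p -> ~r there: u:T, x:T. ✓
x: no successors, so [](p -> ~r) holds vacuously. ✓
y: successors {t, w}; p -> ~r there: t:T, w:T. ✓
Satisfying worlds: {s, t, u, v, w, x, y}.

7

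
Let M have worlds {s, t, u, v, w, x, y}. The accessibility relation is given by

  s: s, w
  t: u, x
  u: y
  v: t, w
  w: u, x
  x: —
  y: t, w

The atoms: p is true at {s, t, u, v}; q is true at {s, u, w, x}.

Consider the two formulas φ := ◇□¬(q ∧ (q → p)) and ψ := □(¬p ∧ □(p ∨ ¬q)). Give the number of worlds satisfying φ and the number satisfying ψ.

3 and 1

For ◇□¬(q ∧ (q → p)):
s: successors {s, w}; □¬(q ∧ (q → p)) there: s:F, w:F. ✗
t: successors {u, x}; □¬(q ∧ (q → p)) there: u:T, x:T. ✓
u: successors {y}; □¬(q ∧ (q → p)) there: y:T. ✓
v: successors {t, w}; □¬(q ∧ (q → p)) there: t:F, w:F. ✗
w: successors {u, x}; □¬(q ∧ (q → p)) there: u:T, x:T. ✓
x: no successors, so ◇□¬(q ∧ (q → p)) fails. ✗
y: successors {t, w}; □¬(q ∧ (q → p)) there: t:F, w:F. ✗
— 3 worlds.
For □(¬p ∧ □(p ∨ ¬q)):
s: successors {s, w}; ¬p ∧ □(p ∨ ¬q) there: s:F, w:F. ✗
t: successors {u, x}; ¬p ∧ □(p ∨ ¬q) there: u:F, x:T. ✗
u: successors {y}; ¬p ∧ □(p ∨ ¬q) there: y:F. ✗
v: successors {t, w}; ¬p ∧ □(p ∨ ¬q) there: t:F, w:F. ✗
w: successors {u, x}; ¬p ∧ □(p ∨ ¬q) there: u:F, x:T. ✗
x: no successors, so □(¬p ∧ □(p ∨ ¬q)) holds vacuously. ✓
y: successors {t, w}; ¬p ∧ □(p ∨ ¬q) there: t:F, w:F. ✗
— 1 world.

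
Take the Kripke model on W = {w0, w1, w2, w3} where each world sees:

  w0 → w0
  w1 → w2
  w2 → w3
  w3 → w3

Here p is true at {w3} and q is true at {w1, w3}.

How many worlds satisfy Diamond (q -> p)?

4

w0: successors {w0}; q -> p there: w0:T. ✓
w1: successors {w2}; q -> p there: w2:T. ✓
w2: successors {w3}; q -> p there: w3:T. ✓
w3: successors {w3}; q -> p there: w3:T. ✓
Satisfying worlds: {w0, w1, w2, w3}.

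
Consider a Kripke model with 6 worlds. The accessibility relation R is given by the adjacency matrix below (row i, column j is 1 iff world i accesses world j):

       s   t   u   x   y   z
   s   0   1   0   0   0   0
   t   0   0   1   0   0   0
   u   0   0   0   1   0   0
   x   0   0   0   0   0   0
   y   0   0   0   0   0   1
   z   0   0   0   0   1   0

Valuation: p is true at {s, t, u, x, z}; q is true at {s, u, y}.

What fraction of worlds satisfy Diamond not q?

s: successors {t}; not q there: t:T. ✓
t: successors {u}; not q there: u:F. ✗
u: successors {x}; not q there: x:T. ✓
x: no successors, so Diamond not q fails. ✗
y: successors {z}; not q there: z:T. ✓
z: successors {y}; not q there: y:F. ✗
That's 3 of 6 worlds, so 3/6 = 1/2.

1/2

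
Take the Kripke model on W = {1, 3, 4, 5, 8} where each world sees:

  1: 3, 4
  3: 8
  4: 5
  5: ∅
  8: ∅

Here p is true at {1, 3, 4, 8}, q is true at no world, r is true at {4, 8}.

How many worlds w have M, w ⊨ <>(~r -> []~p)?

1: successors {3, 4}; ~r -> []~p there: 3:F, 4:T. ✓
3: successors {8}; ~r -> []~p there: 8:T. ✓
4: successors {5}; ~r -> []~p there: 5:T. ✓
5: no successors, so <>(~r -> []~p) fails. ✗
8: no successors, so <>(~r -> []~p) fails. ✗
Satisfying worlds: {1, 3, 4}.

3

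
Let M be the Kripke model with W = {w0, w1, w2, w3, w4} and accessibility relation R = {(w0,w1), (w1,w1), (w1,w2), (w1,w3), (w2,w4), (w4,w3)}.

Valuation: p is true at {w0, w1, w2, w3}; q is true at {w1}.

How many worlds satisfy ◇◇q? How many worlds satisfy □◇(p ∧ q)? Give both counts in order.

For ◇◇q:
w0: successors {w1}; ◇q there: w1:T. ✓
w1: successors {w1, w2, w3}; ◇q there: w1:T, w2:F, w3:F. ✓
w2: successors {w4}; ◇q there: w4:F. ✗
w3: no successors, so ◇◇q fails. ✗
w4: successors {w3}; ◇q there: w3:F. ✗
— 2 worlds.
For □◇(p ∧ q):
w0: successors {w1}; ◇(p ∧ q) there: w1:T. ✓
w1: successors {w1, w2, w3}; ◇(p ∧ q) there: w1:T, w2:F, w3:F. ✗
w2: successors {w4}; ◇(p ∧ q) there: w4:F. ✗
w3: no successors, so □◇(p ∧ q) holds vacuously. ✓
w4: successors {w3}; ◇(p ∧ q) there: w3:F. ✗
— 2 worlds.

2 and 2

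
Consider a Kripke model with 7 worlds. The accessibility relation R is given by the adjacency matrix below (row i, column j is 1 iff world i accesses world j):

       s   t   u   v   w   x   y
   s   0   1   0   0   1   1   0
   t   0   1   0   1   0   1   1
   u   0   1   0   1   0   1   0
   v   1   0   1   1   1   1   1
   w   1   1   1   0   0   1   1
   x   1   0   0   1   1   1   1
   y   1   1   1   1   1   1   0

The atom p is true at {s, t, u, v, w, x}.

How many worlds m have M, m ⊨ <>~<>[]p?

4

s: successors {t, w, x}; ~<>[]p there: t:F, w:F, x:F. ✗
t: successors {t, v, x, y}; ~<>[]p there: t:F, v:F, x:F, y:F. ✗
u: successors {t, v, x}; ~<>[]p there: t:F, v:F, x:F. ✗
v: successors {s, u, v, w, x, y}; ~<>[]p there: s:T, u:T, v:F, w:F, x:F, y:F. ✓
w: successors {s, t, u, x, y}; ~<>[]p there: s:T, t:F, u:T, x:F, y:F. ✓
x: successors {s, v, w, x, y}; ~<>[]p there: s:T, v:F, w:F, x:F, y:F. ✓
y: successors {s, t, u, v, w, x}; ~<>[]p there: s:T, t:F, u:T, v:F, w:F, x:F. ✓
Satisfying worlds: {v, w, x, y}.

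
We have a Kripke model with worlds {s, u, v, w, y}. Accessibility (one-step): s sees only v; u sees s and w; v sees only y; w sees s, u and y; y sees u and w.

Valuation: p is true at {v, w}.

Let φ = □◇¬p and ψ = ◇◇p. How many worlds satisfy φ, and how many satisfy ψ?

For □◇¬p:
s: successors {v}; ◇¬p there: v:T. ✓
u: successors {s, w}; ◇¬p there: s:F, w:T. ✗
v: successors {y}; ◇¬p there: y:T. ✓
w: successors {s, u, y}; ◇¬p there: s:F, u:T, y:T. ✗
y: successors {u, w}; ◇¬p there: u:T, w:T. ✓
— 3 worlds.
For ◇◇p:
s: successors {v}; ◇p there: v:F. ✗
u: successors {s, w}; ◇p there: s:T, w:F. ✓
v: successors {y}; ◇p there: y:T. ✓
w: successors {s, u, y}; ◇p there: s:T, u:T, y:T. ✓
y: successors {u, w}; ◇p there: u:T, w:F. ✓
— 4 worlds.

3 and 4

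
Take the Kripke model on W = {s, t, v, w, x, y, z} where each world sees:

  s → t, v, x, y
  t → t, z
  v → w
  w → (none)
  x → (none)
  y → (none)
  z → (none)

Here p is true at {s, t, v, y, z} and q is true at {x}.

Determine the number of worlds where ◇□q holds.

s: successors {t, v, x, y}; □q there: t:F, v:F, x:T, y:T. ✓
t: successors {t, z}; □q there: t:F, z:T. ✓
v: successors {w}; □q there: w:T. ✓
w: no successors, so ◇□q fails. ✗
x: no successors, so ◇□q fails. ✗
y: no successors, so ◇□q fails. ✗
z: no successors, so ◇□q fails. ✗
Satisfying worlds: {s, t, v}.

3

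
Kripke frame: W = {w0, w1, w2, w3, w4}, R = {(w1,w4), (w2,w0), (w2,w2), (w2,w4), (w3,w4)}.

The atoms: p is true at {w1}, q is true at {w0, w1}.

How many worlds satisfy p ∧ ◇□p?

w0: p is F, ◇□p is F. ✗
w1: p is T, ◇□p is T. ✓
w2: p is F, ◇□p is T. ✗
w3: p is F, ◇□p is T. ✗
w4: p is F, ◇□p is F. ✗
Satisfying worlds: {w1}.

1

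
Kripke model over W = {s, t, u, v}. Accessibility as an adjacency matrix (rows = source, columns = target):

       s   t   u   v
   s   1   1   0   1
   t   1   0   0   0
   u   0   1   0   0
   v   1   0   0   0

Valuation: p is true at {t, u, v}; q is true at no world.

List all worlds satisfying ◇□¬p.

{s, u}

s: successors {s, t, v}; □¬p there: s:F, t:T, v:T. ✓
t: successors {s}; □¬p there: s:F. ✗
u: successors {t}; □¬p there: t:T. ✓
v: successors {s}; □¬p there: s:F. ✗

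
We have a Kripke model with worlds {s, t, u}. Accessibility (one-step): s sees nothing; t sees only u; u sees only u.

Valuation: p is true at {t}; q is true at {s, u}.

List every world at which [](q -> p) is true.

s: no successors, so [](q -> p) holds vacuously. ✓
t: successors {u}; q -> p there: u:F. ✗
u: successors {u}; q -> p there: u:F. ✗

{s}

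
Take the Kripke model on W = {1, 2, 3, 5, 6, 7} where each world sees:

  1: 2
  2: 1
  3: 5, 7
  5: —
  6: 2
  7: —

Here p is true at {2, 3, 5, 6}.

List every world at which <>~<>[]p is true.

{2, 3}

1: successors {2}; ~<>[]p there: 2:F. ✗
2: successors {1}; ~<>[]p there: 1:T. ✓
3: successors {5, 7}; ~<>[]p there: 5:T, 7:T. ✓
5: no successors, so <>~<>[]p fails. ✗
6: successors {2}; ~<>[]p there: 2:F. ✗
7: no successors, so <>~<>[]p fails. ✗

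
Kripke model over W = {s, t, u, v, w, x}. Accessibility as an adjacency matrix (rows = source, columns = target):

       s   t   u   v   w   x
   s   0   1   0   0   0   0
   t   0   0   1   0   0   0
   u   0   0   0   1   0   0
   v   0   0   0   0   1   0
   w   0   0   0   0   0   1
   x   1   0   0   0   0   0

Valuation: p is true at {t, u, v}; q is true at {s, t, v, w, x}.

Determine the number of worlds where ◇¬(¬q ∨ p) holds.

s: successors {t}; ¬(¬q ∨ p) there: t:F. ✗
t: successors {u}; ¬(¬q ∨ p) there: u:F. ✗
u: successors {v}; ¬(¬q ∨ p) there: v:F. ✗
v: successors {w}; ¬(¬q ∨ p) there: w:T. ✓
w: successors {x}; ¬(¬q ∨ p) there: x:T. ✓
x: successors {s}; ¬(¬q ∨ p) there: s:T. ✓
Satisfying worlds: {v, w, x}.

3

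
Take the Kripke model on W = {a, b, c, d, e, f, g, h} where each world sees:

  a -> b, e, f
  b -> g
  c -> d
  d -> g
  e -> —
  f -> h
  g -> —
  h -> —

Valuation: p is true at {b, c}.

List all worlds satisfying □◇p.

a: successors {b, e, f}; ◇p there: b:F, e:F, f:F. ✗
b: successors {g}; ◇p there: g:F. ✗
c: successors {d}; ◇p there: d:F. ✗
d: successors {g}; ◇p there: g:F. ✗
e: no successors, so □◇p holds vacuously. ✓
f: successors {h}; ◇p there: h:F. ✗
g: no successors, so □◇p holds vacuously. ✓
h: no successors, so □◇p holds vacuously. ✓

{e, g, h}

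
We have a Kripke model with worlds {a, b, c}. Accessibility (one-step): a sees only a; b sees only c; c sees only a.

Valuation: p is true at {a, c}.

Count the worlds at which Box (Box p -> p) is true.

a: successors {a}; Box p -> p there: a:T. ✓
b: successors {c}; Box p -> p there: c:T. ✓
c: successors {a}; Box p -> p there: a:T. ✓
Satisfying worlds: {a, b, c}.

3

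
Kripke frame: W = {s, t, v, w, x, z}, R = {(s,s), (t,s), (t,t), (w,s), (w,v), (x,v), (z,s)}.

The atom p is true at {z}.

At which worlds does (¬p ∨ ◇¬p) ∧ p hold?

s: ¬p ∨ ◇¬p is T, p is F. ✗
t: ¬p ∨ ◇¬p is T, p is F. ✗
v: ¬p ∨ ◇¬p is T, p is F. ✗
w: ¬p ∨ ◇¬p is T, p is F. ✗
x: ¬p ∨ ◇¬p is T, p is F. ✗
z: ¬p ∨ ◇¬p is T, p is T. ✓

{z}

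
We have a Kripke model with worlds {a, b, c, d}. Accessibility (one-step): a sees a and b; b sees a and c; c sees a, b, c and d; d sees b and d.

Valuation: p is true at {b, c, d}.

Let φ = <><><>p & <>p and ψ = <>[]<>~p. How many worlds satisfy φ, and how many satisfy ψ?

4 and 4

For <><><>p & <>p:
a: <><><>p is T, <>p is T. ✓
b: <><><>p is T, <>p is T. ✓
c: <><><>p is T, <>p is T. ✓
d: <><><>p is T, <>p is T. ✓
— 4 worlds.
For <>[]<>~p:
a: successors {a, b}; []<>~p there: a:T, b:T. ✓
b: successors {a, c}; []<>~p there: a:T, c:F. ✓
c: successors {a, b, c, d}; []<>~p there: a:T, b:T, c:F, d:F. ✓
d: successors {b, d}; []<>~p there: b:T, d:F. ✓
— 4 worlds.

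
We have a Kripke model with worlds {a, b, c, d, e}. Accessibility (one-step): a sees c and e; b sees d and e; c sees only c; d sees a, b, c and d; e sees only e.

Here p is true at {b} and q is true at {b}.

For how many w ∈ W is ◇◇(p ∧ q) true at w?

2

a: successors {c, e}; ◇(p ∧ q) there: c:F, e:F. ✗
b: successors {d, e}; ◇(p ∧ q) there: d:T, e:F. ✓
c: successors {c}; ◇(p ∧ q) there: c:F. ✗
d: successors {a, b, c, d}; ◇(p ∧ q) there: a:F, b:F, c:F, d:T. ✓
e: successors {e}; ◇(p ∧ q) there: e:F. ✗
Satisfying worlds: {b, d}.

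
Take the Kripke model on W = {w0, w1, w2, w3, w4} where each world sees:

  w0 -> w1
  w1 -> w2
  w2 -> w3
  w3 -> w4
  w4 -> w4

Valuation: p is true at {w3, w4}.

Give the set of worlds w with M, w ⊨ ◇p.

{w2, w3, w4}

w0: successors {w1}; p there: w1:F. ✗
w1: successors {w2}; p there: w2:F. ✗
w2: successors {w3}; p there: w3:T. ✓
w3: successors {w4}; p there: w4:T. ✓
w4: successors {w4}; p there: w4:T. ✓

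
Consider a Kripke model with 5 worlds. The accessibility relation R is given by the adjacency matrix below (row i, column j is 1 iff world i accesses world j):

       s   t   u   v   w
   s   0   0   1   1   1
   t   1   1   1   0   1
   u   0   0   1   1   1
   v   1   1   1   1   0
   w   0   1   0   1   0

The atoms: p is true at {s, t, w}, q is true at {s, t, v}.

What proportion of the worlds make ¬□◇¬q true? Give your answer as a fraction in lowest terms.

s: □◇¬q is F. ✓
t: □◇¬q is F. ✓
u: □◇¬q is F. ✓
v: □◇¬q is T. ✗
w: □◇¬q is T. ✗
That's 3 of 5 worlds, so 3/5.

3/5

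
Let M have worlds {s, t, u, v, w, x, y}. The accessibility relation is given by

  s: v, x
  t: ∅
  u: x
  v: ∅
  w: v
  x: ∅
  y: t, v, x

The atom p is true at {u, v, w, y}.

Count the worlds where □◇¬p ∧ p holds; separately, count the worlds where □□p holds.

1 and 7

For □◇¬p ∧ p:
s: □◇¬p is F, p is F. ✗
t: □◇¬p is T, p is F. ✗
u: □◇¬p is F, p is T. ✗
v: □◇¬p is T, p is T. ✓
w: □◇¬p is F, p is T. ✗
x: □◇¬p is T, p is F. ✗
y: □◇¬p is F, p is T. ✗
— 1 world.
For □□p:
s: successors {v, x}; □p there: v:T, x:T. ✓
t: no successors, so □□p holds vacuously. ✓
u: successors {x}; □p there: x:T. ✓
v: no successors, so □□p holds vacuously. ✓
w: successors {v}; □p there: v:T. ✓
x: no successors, so □□p holds vacuously. ✓
y: successors {t, v, x}; □p there: t:T, v:T, x:T. ✓
— 7 worlds.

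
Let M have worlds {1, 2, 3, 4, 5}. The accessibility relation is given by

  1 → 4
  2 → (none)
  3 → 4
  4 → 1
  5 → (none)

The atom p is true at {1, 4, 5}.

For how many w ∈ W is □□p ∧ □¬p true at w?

2

1: □□p is T, □¬p is F. ✗
2: □□p is T, □¬p is T. ✓
3: □□p is T, □¬p is F. ✗
4: □□p is T, □¬p is F. ✗
5: □□p is T, □¬p is T. ✓
Satisfying worlds: {2, 5}.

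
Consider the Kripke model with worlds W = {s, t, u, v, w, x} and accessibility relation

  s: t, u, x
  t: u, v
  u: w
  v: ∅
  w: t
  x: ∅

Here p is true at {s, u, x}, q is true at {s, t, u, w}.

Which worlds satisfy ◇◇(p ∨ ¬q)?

s: successors {t, u, x}; ◇(p ∨ ¬q) there: t:T, u:F, x:F. ✓
t: successors {u, v}; ◇(p ∨ ¬q) there: u:F, v:F. ✗
u: successors {w}; ◇(p ∨ ¬q) there: w:F. ✗
v: no successors, so ◇◇(p ∨ ¬q) fails. ✗
w: successors {t}; ◇(p ∨ ¬q) there: t:T. ✓
x: no successors, so ◇◇(p ∨ ¬q) fails. ✗

{s, w}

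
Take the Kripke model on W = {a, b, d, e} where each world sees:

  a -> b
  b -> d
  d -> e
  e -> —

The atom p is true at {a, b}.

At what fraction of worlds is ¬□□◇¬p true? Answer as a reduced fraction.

a: □□◇¬p is T. ✗
b: □□◇¬p is F. ✓
d: □□◇¬p is T. ✗
e: □□◇¬p is T. ✗
That's 1 of 4 worlds, so 1/4.

1/4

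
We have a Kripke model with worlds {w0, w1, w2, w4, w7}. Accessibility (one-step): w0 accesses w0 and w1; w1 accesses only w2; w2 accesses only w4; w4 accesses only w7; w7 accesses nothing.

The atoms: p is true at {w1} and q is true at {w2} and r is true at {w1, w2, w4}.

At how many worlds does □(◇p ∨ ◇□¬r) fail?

2

w0: successors {w0, w1}; ◇p ∨ ◇□¬r there: w0:T, w1:F. ✗
w1: successors {w2}; ◇p ∨ ◇□¬r there: w2:T. ✓
w2: successors {w4}; ◇p ∨ ◇□¬r there: w4:T. ✓
w4: successors {w7}; ◇p ∨ ◇□¬r there: w7:F. ✗
w7: no successors, so □(◇p ∨ ◇□¬r) holds vacuously. ✓
Satisfying worlds: {w1, w2, w7}.
So □(◇p ∨ ◇□¬r) fails at the other 2 worlds.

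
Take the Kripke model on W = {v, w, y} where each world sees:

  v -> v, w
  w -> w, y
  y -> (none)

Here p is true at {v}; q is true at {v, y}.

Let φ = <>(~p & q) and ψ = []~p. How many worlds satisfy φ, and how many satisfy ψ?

For <>(~p & q):
v: successors {v, w}; ~p & q there: v:F, w:F. ✗
w: successors {w, y}; ~p & q there: w:F, y:T. ✓
y: no successors, so <>(~p & q) fails. ✗
— 1 world.
For []~p:
v: successors {v, w}; ~p there: v:F, w:T. ✗
w: successors {w, y}; ~p there: w:T, y:T. ✓
y: no successors, so []~p holds vacuously. ✓
— 2 worlds.

1 and 2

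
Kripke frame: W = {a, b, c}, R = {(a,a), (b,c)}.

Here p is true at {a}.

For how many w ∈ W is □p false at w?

a: successors {a}; p there: a:T. ✓
b: successors {c}; p there: c:F. ✗
c: no successors, so □p holds vacuously. ✓
Satisfying worlds: {a, c}.
So □p fails at the other 1 world.

1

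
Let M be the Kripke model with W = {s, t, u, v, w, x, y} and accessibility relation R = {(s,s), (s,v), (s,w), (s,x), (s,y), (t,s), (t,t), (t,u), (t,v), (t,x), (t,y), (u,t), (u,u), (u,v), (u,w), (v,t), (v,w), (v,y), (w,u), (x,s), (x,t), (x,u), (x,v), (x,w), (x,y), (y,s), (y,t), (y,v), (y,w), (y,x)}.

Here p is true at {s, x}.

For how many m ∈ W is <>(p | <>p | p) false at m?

s: successors {s, v, w, x, y}; p | <>p | p there: s:T, v:F, w:F, x:T, y:T. ✓
t: successors {s, t, u, v, x, y}; p | <>p | p there: s:T, t:T, u:F, v:F, x:T, y:T. ✓
u: successors {t, u, v, w}; p | <>p | p there: t:T, u:F, v:F, w:F. ✓
v: successors {t, w, y}; p | <>p | p there: t:T, w:F, y:T. ✓
w: successors {u}; p | <>p | p there: u:F. ✗
x: successors {s, t, u, v, w, y}; p | <>p | p there: s:T, t:T, u:F, v:F, w:F, y:T. ✓
y: successors {s, t, v, w, x}; p | <>p | p there: s:T, t:T, v:F, w:F, x:T. ✓
Satisfying worlds: {s, t, u, v, x, y}.
So <>(p | <>p | p) fails at the other 1 world.

1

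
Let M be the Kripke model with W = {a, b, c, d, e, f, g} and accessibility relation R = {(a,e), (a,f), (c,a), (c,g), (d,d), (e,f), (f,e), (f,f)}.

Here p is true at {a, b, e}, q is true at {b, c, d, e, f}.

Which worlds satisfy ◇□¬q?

a: successors {e, f}; □¬q there: e:F, f:F. ✗
b: no successors, so ◇□¬q fails. ✗
c: successors {a, g}; □¬q there: a:F, g:T. ✓
d: successors {d}; □¬q there: d:F. ✗
e: successors {f}; □¬q there: f:F. ✗
f: successors {e, f}; □¬q there: e:F, f:F. ✗
g: no successors, so ◇□¬q fails. ✗

{c}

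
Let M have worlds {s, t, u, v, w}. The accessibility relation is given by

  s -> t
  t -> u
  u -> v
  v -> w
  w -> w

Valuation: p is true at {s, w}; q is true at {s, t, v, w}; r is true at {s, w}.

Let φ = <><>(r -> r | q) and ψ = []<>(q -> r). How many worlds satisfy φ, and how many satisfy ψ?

5 and 4

For <><>(r -> r | q):
s: successors {t}; <>(r -> r | q) there: t:T. ✓
t: successors {u}; <>(r -> r | q) there: u:T. ✓
u: successors {v}; <>(r -> r | q) there: v:T. ✓
v: successors {w}; <>(r -> r | q) there: w:T. ✓
w: successors {w}; <>(r -> r | q) there: w:T. ✓
— 5 worlds.
For []<>(q -> r):
s: successors {t}; <>(q -> r) there: t:T. ✓
t: successors {u}; <>(q -> r) there: u:F. ✗
u: successors {v}; <>(q -> r) there: v:T. ✓
v: successors {w}; <>(q -> r) there: w:T. ✓
w: successors {w}; <>(q -> r) there: w:T. ✓
— 4 worlds.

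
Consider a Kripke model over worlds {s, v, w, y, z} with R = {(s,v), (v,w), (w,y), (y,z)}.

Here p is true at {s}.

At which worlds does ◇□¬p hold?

s: successors {v}; □¬p there: v:T. ✓
v: successors {w}; □¬p there: w:T. ✓
w: successors {y}; □¬p there: y:T. ✓
y: successors {z}; □¬p there: z:T. ✓
z: no successors, so ◇□¬p fails. ✗

{s, v, w, y}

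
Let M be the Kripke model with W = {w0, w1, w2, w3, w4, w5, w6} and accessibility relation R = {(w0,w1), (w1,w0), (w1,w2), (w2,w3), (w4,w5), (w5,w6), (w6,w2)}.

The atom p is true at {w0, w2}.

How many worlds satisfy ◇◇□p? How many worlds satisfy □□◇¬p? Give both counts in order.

For ◇◇□p:
w0: successors {w1}; ◇□p there: w1:F. ✗
w1: successors {w0, w2}; ◇□p there: w0:T, w2:T. ✓
w2: successors {w3}; ◇□p there: w3:F. ✗
w3: no successors, so ◇◇□p fails. ✗
w4: successors {w5}; ◇□p there: w5:T. ✓
w5: successors {w6}; ◇□p there: w6:F. ✗
w6: successors {w2}; ◇□p there: w2:T. ✓
— 3 worlds.
For □□◇¬p:
w0: successors {w1}; □◇¬p there: w1:T. ✓
w1: successors {w0, w2}; □◇¬p there: w0:F, w2:F. ✗
w2: successors {w3}; □◇¬p there: w3:T. ✓
w3: no successors, so □□◇¬p holds vacuously. ✓
w4: successors {w5}; □◇¬p there: w5:F. ✗
w5: successors {w6}; □◇¬p there: w6:T. ✓
w6: successors {w2}; □◇¬p there: w2:F. ✗
— 4 worlds.

3 and 4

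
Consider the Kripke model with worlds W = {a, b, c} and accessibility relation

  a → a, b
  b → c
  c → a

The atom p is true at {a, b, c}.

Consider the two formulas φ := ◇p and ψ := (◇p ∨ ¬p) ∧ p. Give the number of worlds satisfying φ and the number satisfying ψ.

3 and 3

For ◇p:
a: successors {a, b}; p there: a:T, b:T. ✓
b: successors {c}; p there: c:T. ✓
c: successors {a}; p there: a:T. ✓
— 3 worlds.
For (◇p ∨ ¬p) ∧ p:
a: ◇p ∨ ¬p is T, p is T. ✓
b: ◇p ∨ ¬p is T, p is T. ✓
c: ◇p ∨ ¬p is T, p is T. ✓
— 3 worlds.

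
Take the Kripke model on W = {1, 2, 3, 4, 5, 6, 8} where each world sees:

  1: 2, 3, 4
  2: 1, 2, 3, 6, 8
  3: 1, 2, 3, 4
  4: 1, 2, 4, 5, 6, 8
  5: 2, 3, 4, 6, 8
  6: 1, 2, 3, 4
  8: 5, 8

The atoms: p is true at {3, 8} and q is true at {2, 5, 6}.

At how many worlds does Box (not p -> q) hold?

1: successors {2, 3, 4}; not p -> q there: 2:T, 3:T, 4:F. ✗
2: successors {1, 2, 3, 6, 8}; not p -> q there: 1:F, 2:T, 3:T, 6:T, 8:T. ✗
3: successors {1, 2, 3, 4}; not p -> q there: 1:F, 2:T, 3:T, 4:F. ✗
4: successors {1, 2, 4, 5, 6, 8}; not p -> q there: 1:F, 2:T, 4:F, 5:T, 6:T, 8:T. ✗
5: successors {2, 3, 4, 6, 8}; not p -> q there: 2:T, 3:T, 4:F, 6:T, 8:T. ✗
6: successors {1, 2, 3, 4}; not p -> q there: 1:F, 2:T, 3:T, 4:F. ✗
8: successors {5, 8}; not p -> q there: 5:T, 8:T. ✓
Satisfying worlds: {8}.

1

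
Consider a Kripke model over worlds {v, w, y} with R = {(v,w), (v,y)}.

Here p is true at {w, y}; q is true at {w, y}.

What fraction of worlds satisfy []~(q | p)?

v: successors {w, y}; ~(q | p) there: w:F, y:F. ✗
w: no successors, so []~(q | p) holds vacuously. ✓
y: no successors, so []~(q | p) holds vacuously. ✓
That's 2 of 3 worlds, so 2/3.

2/3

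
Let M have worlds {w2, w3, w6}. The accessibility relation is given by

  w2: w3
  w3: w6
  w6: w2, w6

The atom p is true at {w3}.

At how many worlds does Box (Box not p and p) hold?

1

w2: successors {w3}; Box not p and p there: w3:T. ✓
w3: successors {w6}; Box not p and p there: w6:F. ✗
w6: successors {w2, w6}; Box not p and p there: w2:F, w6:F. ✗
Satisfying worlds: {w2}.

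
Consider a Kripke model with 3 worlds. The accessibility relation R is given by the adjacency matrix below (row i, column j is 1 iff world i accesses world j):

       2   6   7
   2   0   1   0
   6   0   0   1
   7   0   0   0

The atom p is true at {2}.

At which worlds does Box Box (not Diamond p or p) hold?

2: successors {6}; Box (not Diamond p or p) there: 6:T. ✓
6: successors {7}; Box (not Diamond p or p) there: 7:T. ✓
7: no successors, so Box Box (not Diamond p or p) holds vacuously. ✓

{2, 6, 7}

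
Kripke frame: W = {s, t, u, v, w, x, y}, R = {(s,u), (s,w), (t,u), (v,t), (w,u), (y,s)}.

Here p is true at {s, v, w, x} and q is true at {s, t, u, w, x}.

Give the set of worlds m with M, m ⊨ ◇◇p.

s: successors {u, w}; ◇p there: u:F, w:F. ✗
t: successors {u}; ◇p there: u:F. ✗
u: no successors, so ◇◇p fails. ✗
v: successors {t}; ◇p there: t:F. ✗
w: successors {u}; ◇p there: u:F. ✗
x: no successors, so ◇◇p fails. ✗
y: successors {s}; ◇p there: s:T. ✓

{y}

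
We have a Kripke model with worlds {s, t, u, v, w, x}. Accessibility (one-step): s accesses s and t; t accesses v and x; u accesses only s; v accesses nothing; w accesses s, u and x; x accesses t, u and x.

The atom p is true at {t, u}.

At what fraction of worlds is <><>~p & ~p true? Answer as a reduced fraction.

s: <><>~p is T, ~p is T. ✓
t: <><>~p is T, ~p is F. ✗
u: <><>~p is T, ~p is F. ✗
v: <><>~p is F, ~p is T. ✗
w: <><>~p is T, ~p is T. ✓
x: <><>~p is T, ~p is T. ✓
That's 3 of 6 worlds, so 3/6 = 1/2.

1/2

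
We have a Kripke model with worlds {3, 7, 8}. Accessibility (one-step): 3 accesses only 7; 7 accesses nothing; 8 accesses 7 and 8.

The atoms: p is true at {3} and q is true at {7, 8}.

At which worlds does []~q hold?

3: successors {7}; ~q there: 7:F. ✗
7: no successors, so []~q holds vacuously. ✓
8: successors {7, 8}; ~q there: 7:F, 8:F. ✗

{7}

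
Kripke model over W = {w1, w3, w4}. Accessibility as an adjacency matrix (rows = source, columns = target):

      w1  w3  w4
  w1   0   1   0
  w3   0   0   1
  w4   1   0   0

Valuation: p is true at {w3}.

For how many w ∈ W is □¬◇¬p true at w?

1

w1: successors {w3}; ¬◇¬p there: w3:F. ✗
w3: successors {w4}; ¬◇¬p there: w4:F. ✗
w4: successors {w1}; ¬◇¬p there: w1:T. ✓
Satisfying worlds: {w4}.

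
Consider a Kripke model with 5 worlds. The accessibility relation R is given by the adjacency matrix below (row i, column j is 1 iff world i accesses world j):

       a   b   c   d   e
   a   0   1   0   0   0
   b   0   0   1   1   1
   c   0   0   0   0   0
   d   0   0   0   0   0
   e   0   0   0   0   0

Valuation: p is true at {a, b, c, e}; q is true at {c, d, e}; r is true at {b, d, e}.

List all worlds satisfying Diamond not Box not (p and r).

{a}

a: successors {b}; not Box not (p and r) there: b:T. ✓
b: successors {c, d, e}; not Box not (p and r) there: c:F, d:F, e:F. ✗
c: no successors, so Diamond not Box not (p and r) fails. ✗
d: no successors, so Diamond not Box not (p and r) fails. ✗
e: no successors, so Diamond not Box not (p and r) fails. ✗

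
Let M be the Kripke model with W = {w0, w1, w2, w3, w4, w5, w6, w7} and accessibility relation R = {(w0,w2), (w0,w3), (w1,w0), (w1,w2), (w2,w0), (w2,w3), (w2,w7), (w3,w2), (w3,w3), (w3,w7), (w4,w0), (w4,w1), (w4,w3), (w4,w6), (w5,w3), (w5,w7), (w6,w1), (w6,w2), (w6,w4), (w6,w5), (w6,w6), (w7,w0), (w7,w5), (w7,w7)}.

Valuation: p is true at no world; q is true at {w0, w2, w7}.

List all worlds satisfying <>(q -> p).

w0: successors {w2, w3}; q -> p there: w2:F, w3:T. ✓
w1: successors {w0, w2}; q -> p there: w0:F, w2:F. ✗
w2: successors {w0, w3, w7}; q -> p there: w0:F, w3:T, w7:F. ✓
w3: successors {w2, w3, w7}; q -> p there: w2:F, w3:T, w7:F. ✓
w4: successors {w0, w1, w3, w6}; q -> p there: w0:F, w1:T, w3:T, w6:T. ✓
w5: successors {w3, w7}; q -> p there: w3:T, w7:F. ✓
w6: successors {w1, w2, w4, w5, w6}; q -> p there: w1:T, w2:F, w4:T, w5:T, w6:T. ✓
w7: successors {w0, w5, w7}; q -> p there: w0:F, w5:T, w7:F. ✓

{w0, w2, w3, w4, w5, w6, w7}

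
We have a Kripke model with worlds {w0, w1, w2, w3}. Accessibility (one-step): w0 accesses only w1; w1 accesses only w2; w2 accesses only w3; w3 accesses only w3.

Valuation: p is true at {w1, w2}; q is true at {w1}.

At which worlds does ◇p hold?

w0: successors {w1}; p there: w1:T. ✓
w1: successors {w2}; p there: w2:T. ✓
w2: successors {w3}; p there: w3:F. ✗
w3: successors {w3}; p there: w3:F. ✗

{w0, w1}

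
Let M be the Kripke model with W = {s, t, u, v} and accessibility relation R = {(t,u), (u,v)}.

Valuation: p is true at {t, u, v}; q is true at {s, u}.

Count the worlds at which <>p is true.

s: no successors, so <>p fails. ✗
t: successors {u}; p there: u:T. ✓
u: successors {v}; p there: v:T. ✓
v: no successors, so <>p fails. ✗
Satisfying worlds: {t, u}.

2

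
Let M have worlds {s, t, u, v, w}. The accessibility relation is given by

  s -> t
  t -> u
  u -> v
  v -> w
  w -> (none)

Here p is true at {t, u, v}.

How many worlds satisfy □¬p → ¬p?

4

s: □¬p is F, ¬p is T. ✓
t: □¬p is F, ¬p is F. ✓
u: □¬p is F, ¬p is F. ✓
v: □¬p is T, ¬p is F. ✗
w: □¬p is T, ¬p is T. ✓
Satisfying worlds: {s, t, u, w}.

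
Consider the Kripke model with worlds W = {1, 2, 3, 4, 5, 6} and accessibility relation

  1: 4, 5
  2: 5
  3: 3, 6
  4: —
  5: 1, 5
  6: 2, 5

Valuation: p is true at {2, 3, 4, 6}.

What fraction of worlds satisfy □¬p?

1: successors {4, 5}; ¬p there: 4:F, 5:T. ✗
2: successors {5}; ¬p there: 5:T. ✓
3: successors {3, 6}; ¬p there: 3:F, 6:F. ✗
4: no successors, so □¬p holds vacuously. ✓
5: successors {1, 5}; ¬p there: 1:T, 5:T. ✓
6: successors {2, 5}; ¬p there: 2:F, 5:T. ✗
That's 3 of 6 worlds, so 3/6 = 1/2.

1/2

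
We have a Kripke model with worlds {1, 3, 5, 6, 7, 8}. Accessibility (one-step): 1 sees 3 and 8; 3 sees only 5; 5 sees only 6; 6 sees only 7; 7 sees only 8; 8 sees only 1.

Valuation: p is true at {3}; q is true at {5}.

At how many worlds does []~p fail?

1: successors {3, 8}; ~p there: 3:F, 8:T. ✗
3: successors {5}; ~p there: 5:T. ✓
5: successors {6}; ~p there: 6:T. ✓
6: successors {7}; ~p there: 7:T. ✓
7: successors {8}; ~p there: 8:T. ✓
8: successors {1}; ~p there: 1:T. ✓
Satisfying worlds: {3, 5, 6, 7, 8}.
So []~p fails at the other 1 world.

1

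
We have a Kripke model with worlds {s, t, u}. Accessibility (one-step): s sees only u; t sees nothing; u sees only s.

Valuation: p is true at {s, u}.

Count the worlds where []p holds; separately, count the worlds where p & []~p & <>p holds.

3 and 0

For []p:
s: successors {u}; p there: u:T. ✓
t: no successors, so []p holds vacuously. ✓
u: successors {s}; p there: s:T. ✓
— 3 worlds.
For p & []~p & <>p:
s: p & []~p is F, <>p is T. ✗
t: p & []~p is F, <>p is F. ✗
u: p & []~p is F, <>p is T. ✗
— 0 worlds.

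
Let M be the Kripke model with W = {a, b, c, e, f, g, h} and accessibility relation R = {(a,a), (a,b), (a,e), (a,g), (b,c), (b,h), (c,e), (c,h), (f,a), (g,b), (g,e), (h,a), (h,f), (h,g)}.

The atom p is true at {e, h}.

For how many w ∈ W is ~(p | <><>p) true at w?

1

a: p | <><>p is T. ✗
b: p | <><>p is T. ✗
c: p | <><>p is F. ✓
e: p | <><>p is T. ✗
f: p | <><>p is T. ✗
g: p | <><>p is T. ✗
h: p | <><>p is T. ✗
Satisfying worlds: {c}.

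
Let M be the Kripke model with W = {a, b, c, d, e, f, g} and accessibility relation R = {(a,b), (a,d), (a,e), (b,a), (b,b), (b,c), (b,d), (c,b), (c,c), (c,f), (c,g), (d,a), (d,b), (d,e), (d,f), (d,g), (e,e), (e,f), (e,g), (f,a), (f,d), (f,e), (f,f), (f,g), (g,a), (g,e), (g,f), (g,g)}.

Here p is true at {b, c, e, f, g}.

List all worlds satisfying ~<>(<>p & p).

∅

a: <>(<>p & p) is T. ✗
b: <>(<>p & p) is T. ✗
c: <>(<>p & p) is T. ✗
d: <>(<>p & p) is T. ✗
e: <>(<>p & p) is T. ✗
f: <>(<>p & p) is T. ✗
g: <>(<>p & p) is T. ✗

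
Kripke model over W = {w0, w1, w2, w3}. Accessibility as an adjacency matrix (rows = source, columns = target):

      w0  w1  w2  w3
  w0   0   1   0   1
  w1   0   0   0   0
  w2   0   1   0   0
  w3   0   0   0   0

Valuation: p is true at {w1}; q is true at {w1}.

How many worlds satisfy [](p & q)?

w0: successors {w1, w3}; p & q there: w1:T, w3:F. ✗
w1: no successors, so [](p & q) holds vacuously. ✓
w2: successors {w1}; p & q there: w1:T. ✓
w3: no successors, so [](p & q) holds vacuously. ✓
Satisfying worlds: {w1, w2, w3}.

3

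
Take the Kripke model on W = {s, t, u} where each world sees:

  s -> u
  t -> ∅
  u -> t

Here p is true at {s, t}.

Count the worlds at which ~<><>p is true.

2

s: <><>p is T. ✗
t: <><>p is F. ✓
u: <><>p is F. ✓
Satisfying worlds: {t, u}.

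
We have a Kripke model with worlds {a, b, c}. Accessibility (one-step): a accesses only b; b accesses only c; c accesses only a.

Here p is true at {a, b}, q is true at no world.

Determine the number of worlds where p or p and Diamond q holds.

2

a: p is T, p and Diamond q is F. ✓
b: p is T, p and Diamond q is F. ✓
c: p is F, p and Diamond q is F. ✗
Satisfying worlds: {a, b}.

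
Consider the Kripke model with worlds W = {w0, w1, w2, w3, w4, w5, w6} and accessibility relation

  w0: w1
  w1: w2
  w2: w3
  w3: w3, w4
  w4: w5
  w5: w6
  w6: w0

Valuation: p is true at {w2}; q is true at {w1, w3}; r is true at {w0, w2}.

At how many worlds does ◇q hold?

3

w0: successors {w1}; q there: w1:T. ✓
w1: successors {w2}; q there: w2:F. ✗
w2: successors {w3}; q there: w3:T. ✓
w3: successors {w3, w4}; q there: w3:T, w4:F. ✓
w4: successors {w5}; q there: w5:F. ✗
w5: successors {w6}; q there: w6:F. ✗
w6: successors {w0}; q there: w0:F. ✗
Satisfying worlds: {w0, w2, w3}.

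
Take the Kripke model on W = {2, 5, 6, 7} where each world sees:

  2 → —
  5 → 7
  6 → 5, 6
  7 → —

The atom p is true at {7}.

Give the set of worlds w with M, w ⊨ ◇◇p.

2: no successors, so ◇◇p fails. ✗
5: successors {7}; ◇p there: 7:F. ✗
6: successors {5, 6}; ◇p there: 5:T, 6:F. ✓
7: no successors, so ◇◇p fails. ✗

{6}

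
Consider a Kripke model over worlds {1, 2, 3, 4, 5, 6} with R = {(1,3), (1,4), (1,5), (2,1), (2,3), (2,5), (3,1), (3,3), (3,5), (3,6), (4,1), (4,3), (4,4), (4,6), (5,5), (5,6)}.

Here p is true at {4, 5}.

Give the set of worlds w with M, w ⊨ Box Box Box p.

1: successors {3, 4, 5}; Box Box p there: 3:F, 4:F, 5:F. ✗
2: successors {1, 3, 5}; Box Box p there: 1:F, 3:F, 5:F. ✗
3: successors {1, 3, 5, 6}; Box Box p there: 1:F, 3:F, 5:F, 6:T. ✗
4: successors {1, 3, 4, 6}; Box Box p there: 1:F, 3:F, 4:F, 6:T. ✗
5: successors {5, 6}; Box Box p there: 5:F, 6:T. ✗
6: no successors, so Box Box Box p holds vacuously. ✓

{6}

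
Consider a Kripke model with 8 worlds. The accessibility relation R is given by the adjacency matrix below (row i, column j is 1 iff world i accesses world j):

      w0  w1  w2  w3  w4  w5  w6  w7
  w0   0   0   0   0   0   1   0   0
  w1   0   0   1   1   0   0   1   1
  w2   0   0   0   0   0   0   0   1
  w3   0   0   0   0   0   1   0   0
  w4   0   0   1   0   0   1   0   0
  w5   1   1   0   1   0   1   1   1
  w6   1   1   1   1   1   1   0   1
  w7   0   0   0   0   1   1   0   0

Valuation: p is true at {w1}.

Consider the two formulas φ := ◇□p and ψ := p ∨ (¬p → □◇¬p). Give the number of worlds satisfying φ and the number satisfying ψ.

For ◇□p:
w0: successors {w5}; □p there: w5:F. ✗
w1: successors {w2, w3, w6, w7}; □p there: w2:F, w3:F, w6:F, w7:F. ✗
w2: successors {w7}; □p there: w7:F. ✗
w3: successors {w5}; □p there: w5:F. ✗
w4: successors {w2, w5}; □p there: w2:F, w5:F. ✗
w5: successors {w0, w1, w3, w5, w6, w7}; □p there: w0:F, w1:F, w3:F, w5:F, w6:F, w7:F. ✗
w6: successors {w0, w1, w2, w3, w4, w5, w7}; □p there: w0:F, w1:F, w2:F, w3:F, w4:F, w5:F, w7:F. ✗
w7: successors {w4, w5}; □p there: w4:F, w5:F. ✗
— 0 worlds.
For p ∨ (¬p → □◇¬p):
w0: p is F, ¬p → □◇¬p is T. ✓
w1: p is T, ¬p → □◇¬p is T. ✓
w2: p is F, ¬p → □◇¬p is T. ✓
w3: p is F, ¬p → □◇¬p is T. ✓
w4: p is F, ¬p → □◇¬p is T. ✓
w5: p is F, ¬p → □◇¬p is T. ✓
w6: p is F, ¬p → □◇¬p is T. ✓
w7: p is F, ¬p → □◇¬p is T. ✓
— 8 worlds.

0 and 8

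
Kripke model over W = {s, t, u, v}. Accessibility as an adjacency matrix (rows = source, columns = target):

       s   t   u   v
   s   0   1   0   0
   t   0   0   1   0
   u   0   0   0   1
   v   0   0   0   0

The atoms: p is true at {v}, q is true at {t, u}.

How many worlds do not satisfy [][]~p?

s: successors {t}; []~p there: t:T. ✓
t: successors {u}; []~p there: u:F. ✗
u: successors {v}; []~p there: v:T. ✓
v: no successors, so [][]~p holds vacuously. ✓
Satisfying worlds: {s, u, v}.
So [][]~p fails at the other 1 world.

1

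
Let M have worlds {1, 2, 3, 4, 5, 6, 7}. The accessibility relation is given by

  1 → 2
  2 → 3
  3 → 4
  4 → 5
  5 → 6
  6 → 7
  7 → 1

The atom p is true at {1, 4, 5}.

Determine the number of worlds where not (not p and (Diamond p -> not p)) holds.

3

1: not p and (Diamond p -> not p) is F. ✓
2: not p and (Diamond p -> not p) is T. ✗
3: not p and (Diamond p -> not p) is T. ✗
4: not p and (Diamond p -> not p) is F. ✓
5: not p and (Diamond p -> not p) is F. ✓
6: not p and (Diamond p -> not p) is T. ✗
7: not p and (Diamond p -> not p) is T. ✗
Satisfying worlds: {1, 4, 5}.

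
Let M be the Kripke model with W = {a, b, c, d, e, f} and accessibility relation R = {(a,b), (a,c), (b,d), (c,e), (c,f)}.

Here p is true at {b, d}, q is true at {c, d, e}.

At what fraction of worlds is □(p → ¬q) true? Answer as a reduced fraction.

a: successors {b, c}; p → ¬q there: b:T, c:T. ✓
b: successors {d}; p → ¬q there: d:F. ✗
c: successors {e, f}; p → ¬q there: e:T, f:T. ✓
d: no successors, so □(p → ¬q) holds vacuously. ✓
e: no successors, so □(p → ¬q) holds vacuously. ✓
f: no successors, so □(p → ¬q) holds vacuously. ✓
That's 5 of 6 worlds, so 5/6.

5/6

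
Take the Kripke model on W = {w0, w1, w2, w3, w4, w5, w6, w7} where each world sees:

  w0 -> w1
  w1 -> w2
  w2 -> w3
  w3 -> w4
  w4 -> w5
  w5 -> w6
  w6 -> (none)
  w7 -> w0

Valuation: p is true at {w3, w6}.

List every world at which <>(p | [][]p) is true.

{w0, w2, w3, w4, w5}

w0: successors {w1}; p | [][]p there: w1:T. ✓
w1: successors {w2}; p | [][]p there: w2:F. ✗
w2: successors {w3}; p | [][]p there: w3:T. ✓
w3: successors {w4}; p | [][]p there: w4:T. ✓
w4: successors {w5}; p | [][]p there: w5:T. ✓
w5: successors {w6}; p | [][]p there: w6:T. ✓
w6: no successors, so <>(p | [][]p) fails. ✗
w7: successors {w0}; p | [][]p there: w0:F. ✗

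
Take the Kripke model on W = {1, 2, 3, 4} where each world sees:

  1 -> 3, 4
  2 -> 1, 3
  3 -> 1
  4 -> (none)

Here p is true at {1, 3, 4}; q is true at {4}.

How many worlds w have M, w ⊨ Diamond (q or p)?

1: successors {3, 4}; q or p there: 3:T, 4:T. ✓
2: successors {1, 3}; q or p there: 1:T, 3:T. ✓
3: successors {1}; q or p there: 1:T. ✓
4: no successors, so Diamond (q or p) fails. ✗
Satisfying worlds: {1, 2, 3}.

3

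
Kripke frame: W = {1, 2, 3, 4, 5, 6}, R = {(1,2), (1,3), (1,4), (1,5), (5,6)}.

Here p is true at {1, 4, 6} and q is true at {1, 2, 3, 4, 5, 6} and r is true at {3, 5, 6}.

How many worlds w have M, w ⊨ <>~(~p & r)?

2

1: successors {2, 3, 4, 5}; ~(~p & r) there: 2:T, 3:F, 4:T, 5:F. ✓
2: no successors, so <>~(~p & r) fails. ✗
3: no successors, so <>~(~p & r) fails. ✗
4: no successors, so <>~(~p & r) fails. ✗
5: successors {6}; ~(~p & r) there: 6:T. ✓
6: no successors, so <>~(~p & r) fails. ✗
Satisfying worlds: {1, 5}.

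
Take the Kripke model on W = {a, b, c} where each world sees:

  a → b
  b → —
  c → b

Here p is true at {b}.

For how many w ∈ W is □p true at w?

3

a: successors {b}; p there: b:T. ✓
b: no successors, so □p holds vacuously. ✓
c: successors {b}; p there: b:T. ✓
Satisfying worlds: {a, b, c}.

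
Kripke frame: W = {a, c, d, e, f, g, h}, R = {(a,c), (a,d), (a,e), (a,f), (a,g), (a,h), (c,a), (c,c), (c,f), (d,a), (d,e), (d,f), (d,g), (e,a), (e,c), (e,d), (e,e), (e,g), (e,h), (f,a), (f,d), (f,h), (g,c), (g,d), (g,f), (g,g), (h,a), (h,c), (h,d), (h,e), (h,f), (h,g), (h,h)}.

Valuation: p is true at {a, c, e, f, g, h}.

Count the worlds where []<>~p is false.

a: successors {c, d, e, f, g, h}; <>~p there: c:F, d:F, e:T, f:T, g:T, h:T. ✗
c: successors {a, c, f}; <>~p there: a:T, c:F, f:T. ✗
d: successors {a, e, f, g}; <>~p there: a:T, e:T, f:T, g:T. ✓
e: successors {a, c, d, e, g, h}; <>~p there: a:T, c:F, d:F, e:T, g:T, h:T. ✗
f: successors {a, d, h}; <>~p there: a:T, d:F, h:T. ✗
g: successors {c, d, f, g}; <>~p there: c:F, d:F, f:T, g:T. ✗
h: successors {a, c, d, e, f, g, h}; <>~p there: a:T, c:F, d:F, e:T, f:T, g:T, h:T. ✗
Satisfying worlds: {d}.
So []<>~p fails at the other 6 worlds.

6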